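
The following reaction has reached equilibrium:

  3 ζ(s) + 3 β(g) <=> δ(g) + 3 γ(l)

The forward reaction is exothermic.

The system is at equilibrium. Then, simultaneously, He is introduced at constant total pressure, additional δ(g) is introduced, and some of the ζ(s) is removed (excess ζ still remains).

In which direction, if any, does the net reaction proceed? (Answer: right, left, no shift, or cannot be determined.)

Adding inert gas at constant total pressure expands the volume and lowers every reacting partial pressure. With Δn_gas = 1 − 3 = -2, Q moves away from K toward the side with fewer gas moles, so the system shifts toward the side with more gas moles — to the left.
Adding δ (g), a product, drives the reaction to the left.
ζ is a pure solid; its activity is 1 regardless of amount, so Q is unaffected — no shift from this change.
Only the nonzero effect(s) matter; the net shift is to the left.

left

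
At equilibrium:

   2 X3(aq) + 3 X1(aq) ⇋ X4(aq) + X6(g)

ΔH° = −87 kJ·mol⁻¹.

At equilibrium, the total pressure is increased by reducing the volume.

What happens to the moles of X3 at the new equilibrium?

increases

Gas moles: reactants 0, products 1 (Δn_gas = +1). Compression shifts the system toward the side with fewer moles of gas — to the left.
The net shift is to the left. X3 is a reactant, so its amount increases.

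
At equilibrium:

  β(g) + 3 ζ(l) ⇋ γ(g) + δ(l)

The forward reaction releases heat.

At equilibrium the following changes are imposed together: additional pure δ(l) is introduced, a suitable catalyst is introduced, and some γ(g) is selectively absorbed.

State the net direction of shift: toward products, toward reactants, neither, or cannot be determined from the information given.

δ is a pure liquid; its activity is 1 regardless of amount, so Q is unaffected — no shift from this change.
A catalyst speeds both forward and reverse rates equally; it changes neither Q nor K — no shift from this change.
Removing γ (g), a product, drives the reaction to the right.
Only the nonzero effect(s) matter; the net shift is to the right.

right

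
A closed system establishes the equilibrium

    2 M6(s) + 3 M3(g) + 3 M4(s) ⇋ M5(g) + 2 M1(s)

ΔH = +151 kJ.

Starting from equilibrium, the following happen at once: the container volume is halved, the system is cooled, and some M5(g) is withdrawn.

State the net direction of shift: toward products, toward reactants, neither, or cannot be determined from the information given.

Gas moles: reactants 3, products 1 (Δn_gas = -2). Compression shifts the system toward the side with fewer moles of gas — to the right.
The forward reaction is endothermic. Lowering T favours the exothermic direction — shift to the left.
Removing M5 (g), a product, drives the reaction to the right.
The individual effects push in opposite directions; without quantitative information the net direction cannot be determined.

cannot be determined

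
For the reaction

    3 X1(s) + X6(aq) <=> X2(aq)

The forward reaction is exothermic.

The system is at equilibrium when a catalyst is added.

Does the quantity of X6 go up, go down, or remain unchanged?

A catalyst speeds both forward and reverse rates equally; it changes neither Q nor K — no shift from this change.
No net shift occurs, so the amount of X6 is unchanged.

unchanged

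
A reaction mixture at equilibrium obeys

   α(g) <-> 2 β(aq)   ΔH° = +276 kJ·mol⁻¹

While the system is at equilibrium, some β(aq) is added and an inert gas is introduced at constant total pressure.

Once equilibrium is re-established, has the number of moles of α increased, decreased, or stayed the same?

increases

Adding β (aq), a product, drives the reaction to the left.
Adding inert gas at constant total pressure expands the volume and lowers every reacting partial pressure. With Δn_gas = 0 − 1 = -1, Q moves away from K toward the side with fewer gas moles, so the system shifts toward the side with more gas moles — to the left.
The net shift is to the left. α is a reactant, so its amount increases.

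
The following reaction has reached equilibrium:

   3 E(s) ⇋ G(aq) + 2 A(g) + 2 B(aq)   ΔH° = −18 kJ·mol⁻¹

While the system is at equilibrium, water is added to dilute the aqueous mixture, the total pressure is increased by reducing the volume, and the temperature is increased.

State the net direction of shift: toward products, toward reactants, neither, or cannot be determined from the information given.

cannot be determined

Dilution lowers every aqueous concentration by the same factor. Δn_aq = 3 − 0 = +3, so the system shifts toward the side with more dissolved moles — to the right.
Gas moles: reactants 0, products 2 (Δn_gas = +2). Compression shifts the system toward the side with fewer moles of gas — to the left.
The forward reaction is exothermic. Raising T favours the endothermic direction — shift to the left.
The individual effects push in opposite directions; without quantitative information the net direction cannot be determined.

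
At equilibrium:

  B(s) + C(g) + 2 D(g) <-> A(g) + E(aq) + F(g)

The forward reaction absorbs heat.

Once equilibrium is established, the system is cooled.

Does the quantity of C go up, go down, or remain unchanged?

The forward reaction is endothermic. Lowering T favours the exothermic direction — shift to the left.
The net shift is to the left. C is a reactant, so its amount increases.

increases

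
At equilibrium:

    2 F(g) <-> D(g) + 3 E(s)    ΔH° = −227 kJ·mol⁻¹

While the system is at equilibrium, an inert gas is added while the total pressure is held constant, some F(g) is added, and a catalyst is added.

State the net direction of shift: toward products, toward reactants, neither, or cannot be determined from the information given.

cannot be determined

Adding inert gas at constant total pressure expands the volume and lowers every reacting partial pressure. With Δn_gas = 1 − 2 = -1, Q moves away from K toward the side with fewer gas moles, so the system shifts toward the side with more gas moles — to the left.
Adding F (g), a reactant, drives the reaction to the right.
A catalyst speeds both forward and reverse rates equally; it changes neither Q nor K — no shift from this change.
The individual effects push in opposite directions; without quantitative information the net direction cannot be determined.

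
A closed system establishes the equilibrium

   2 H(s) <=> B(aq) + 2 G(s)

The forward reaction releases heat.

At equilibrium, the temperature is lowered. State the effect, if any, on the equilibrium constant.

K depends on temperature via the van 't Hoff relation. The forward reaction is exothermic, so lowering T increases K.

increases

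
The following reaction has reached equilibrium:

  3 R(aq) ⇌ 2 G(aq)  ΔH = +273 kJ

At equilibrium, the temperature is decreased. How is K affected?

K depends on temperature via the van 't Hoff relation. The forward reaction is endothermic, so lowering T decreases K.

decreases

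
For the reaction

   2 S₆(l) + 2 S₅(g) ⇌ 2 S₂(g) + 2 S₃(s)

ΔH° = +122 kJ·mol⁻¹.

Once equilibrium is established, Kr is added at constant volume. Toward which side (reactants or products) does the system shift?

no shift

At constant volume, adding an inert gas leaves every reacting species' partial pressure unchanged, so Q is unchanged — no shift from this change.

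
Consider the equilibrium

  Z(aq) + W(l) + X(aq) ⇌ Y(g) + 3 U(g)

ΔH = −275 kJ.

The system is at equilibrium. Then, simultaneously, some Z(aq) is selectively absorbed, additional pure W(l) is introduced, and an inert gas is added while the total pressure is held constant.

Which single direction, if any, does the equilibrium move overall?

cannot be determined

Removing Z (aq), a reactant, drives the reaction to the left.
W is a pure liquid; its activity is 1 regardless of amount, so Q is unaffected — no shift from this change.
Adding inert gas at constant total pressure expands the volume and lowers every reacting partial pressure. With Δn_gas = 4 − 0 = +4, Q moves away from K toward the side with fewer gas moles, so the system shifts toward the side with more gas moles — to the right.
The individual effects push in opposite directions; without quantitative information the net direction cannot be determined.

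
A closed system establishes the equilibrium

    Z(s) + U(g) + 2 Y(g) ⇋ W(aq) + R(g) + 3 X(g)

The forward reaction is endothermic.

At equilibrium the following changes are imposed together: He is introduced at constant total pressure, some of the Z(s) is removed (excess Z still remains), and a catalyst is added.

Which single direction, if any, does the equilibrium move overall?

Adding inert gas at constant total pressure expands the volume and lowers every reacting partial pressure. With Δn_gas = 4 − 3 = +1, Q moves away from K toward the side with fewer gas moles, so the system shifts toward the side with more gas moles — to the right.
Z is a pure solid; its activity is 1 regardless of amount, so Q is unaffected — no shift from this change.
A catalyst speeds both forward and reverse rates equally; it changes neither Q nor K — no shift from this change.
Only the nonzero effect(s) matter; the net shift is to the right.

right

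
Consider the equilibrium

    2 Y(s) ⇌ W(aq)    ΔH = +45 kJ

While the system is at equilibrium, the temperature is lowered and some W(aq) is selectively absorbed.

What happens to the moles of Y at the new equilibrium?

cannot be determined

The forward reaction is endothermic. Lowering T favours the exothermic direction — shift to the left.
Removing W (aq), a product, drives the reaction to the right.
The two effects oppose each other, so the net shift — and hence the change in Y — cannot be determined from the given information.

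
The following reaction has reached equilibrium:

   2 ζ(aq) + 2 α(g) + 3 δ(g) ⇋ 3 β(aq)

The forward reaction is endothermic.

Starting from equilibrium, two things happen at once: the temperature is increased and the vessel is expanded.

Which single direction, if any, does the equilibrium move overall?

The forward reaction is endothermic. Raising T favours the endothermic direction — shift to the right.
Gas moles: reactants 5, products 0 (Δn_gas = -5). Expansion shifts the system toward the side with more moles of gas — to the left.
The individual effects push in opposite directions; without quantitative information the net direction cannot be determined.

cannot be determined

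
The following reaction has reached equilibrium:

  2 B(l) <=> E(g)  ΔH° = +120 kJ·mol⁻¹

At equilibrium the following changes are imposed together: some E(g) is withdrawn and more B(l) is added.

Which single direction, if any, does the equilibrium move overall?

right

Removing E (g), a product, drives the reaction to the right.
B is a pure liquid; its activity is 1 regardless of amount, so Q is unaffected — no shift from this change.
Only the nonzero effect(s) matter; the net shift is to the right.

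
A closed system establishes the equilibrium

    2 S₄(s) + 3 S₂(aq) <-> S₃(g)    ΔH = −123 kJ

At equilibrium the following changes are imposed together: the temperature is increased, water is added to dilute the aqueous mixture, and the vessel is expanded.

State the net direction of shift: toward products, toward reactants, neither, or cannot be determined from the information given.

cannot be determined

The forward reaction is exothermic. Raising T favours the endothermic direction — shift to the left.
Dilution lowers every aqueous concentration by the same factor. Δn_aq = 0 − 3 = -3, so the system shifts toward the side with more dissolved moles — to the left.
Gas moles: reactants 0, products 1 (Δn_gas = +1). Expansion shifts the system toward the side with more moles of gas — to the right.
The individual effects push in opposite directions; without quantitative information the net direction cannot be determined.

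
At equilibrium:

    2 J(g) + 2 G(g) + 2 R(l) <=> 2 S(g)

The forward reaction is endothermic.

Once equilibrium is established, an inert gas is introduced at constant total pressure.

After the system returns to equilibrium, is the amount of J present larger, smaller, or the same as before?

increases

Adding inert gas at constant total pressure expands the volume and lowers every reacting partial pressure. With Δn_gas = 2 − 4 = -2, Q moves away from K toward the side with fewer gas moles, so the system shifts toward the side with more gas moles — to the left.
The net shift is to the left. J is a reactant, so its amount increases.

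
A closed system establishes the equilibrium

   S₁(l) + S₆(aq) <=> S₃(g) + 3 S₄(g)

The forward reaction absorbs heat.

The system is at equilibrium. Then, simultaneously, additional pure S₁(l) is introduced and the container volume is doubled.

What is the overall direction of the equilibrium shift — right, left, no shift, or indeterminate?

right

S₁ is a pure liquid; its activity is 1 regardless of amount, so Q is unaffected — no shift from this change.
Gas moles: reactants 0, products 4 (Δn_gas = +4). Expansion shifts the system toward the side with more moles of gas — to the right.
Only the nonzero effect(s) matter; the net shift is to the right.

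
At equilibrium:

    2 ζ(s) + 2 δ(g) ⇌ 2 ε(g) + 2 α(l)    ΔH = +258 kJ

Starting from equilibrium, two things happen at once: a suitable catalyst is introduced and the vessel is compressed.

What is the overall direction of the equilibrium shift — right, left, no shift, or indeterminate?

no shift

A catalyst speeds both forward and reverse rates equally; it changes neither Q nor K — no shift from this change.
Gas moles: reactants 2, products 2. Δn_gas = 0, so a volume change leaves Q equal to K — no shift from this change.
None of the changes alters Q relative to K, so there is no net shift.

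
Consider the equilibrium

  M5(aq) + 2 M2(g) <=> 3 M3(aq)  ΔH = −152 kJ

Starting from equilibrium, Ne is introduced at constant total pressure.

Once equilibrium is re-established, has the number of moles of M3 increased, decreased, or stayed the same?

Adding inert gas at constant total pressure expands the volume and lowers every reacting partial pressure. With Δn_gas = 0 − 2 = -2, Q moves away from K toward the side with fewer gas moles, so the system shifts toward the side with more gas moles — to the left.
The net shift is to the left. M3 is a product, so its amount decreases.

decreases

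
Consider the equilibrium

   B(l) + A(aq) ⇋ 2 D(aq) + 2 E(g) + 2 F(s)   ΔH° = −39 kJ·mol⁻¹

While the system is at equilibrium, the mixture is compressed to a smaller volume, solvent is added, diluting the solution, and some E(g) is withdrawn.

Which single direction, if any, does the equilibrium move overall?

Gas moles: reactants 0, products 2 (Δn_gas = +2). Compression shifts the system toward the side with fewer moles of gas — to the left.
Dilution lowers every aqueous concentration by the same factor. Δn_aq = 2 − 1 = +1, so the system shifts toward the side with more dissolved moles — to the right.
Removing E (g), a product, drives the reaction to the right.
The individual effects push in opposite directions; without quantitative information the net direction cannot be determined.

cannot be determined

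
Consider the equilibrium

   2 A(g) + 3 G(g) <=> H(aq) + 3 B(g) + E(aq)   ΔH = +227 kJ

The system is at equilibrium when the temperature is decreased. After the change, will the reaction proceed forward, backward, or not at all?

The forward reaction is endothermic. Lowering T favours the exothermic direction — shift to the left.

left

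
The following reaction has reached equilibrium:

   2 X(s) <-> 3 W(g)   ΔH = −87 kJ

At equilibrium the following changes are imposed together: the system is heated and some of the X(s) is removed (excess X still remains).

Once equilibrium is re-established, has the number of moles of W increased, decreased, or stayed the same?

decreases

The forward reaction is exothermic. Raising T favours the endothermic direction — shift to the left.
X is a pure solid; its activity is 1 regardless of amount, so Q is unaffected — no shift from this change.
The net shift is to the left. W is a product, so its amount decreases.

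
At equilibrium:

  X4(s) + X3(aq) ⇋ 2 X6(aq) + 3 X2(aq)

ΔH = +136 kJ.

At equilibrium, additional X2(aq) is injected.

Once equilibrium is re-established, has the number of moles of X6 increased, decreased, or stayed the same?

Adding X2 (aq), a product, drives the reaction to the left.
The net shift is to the left. X6 is a product, so its amount decreases.

decreases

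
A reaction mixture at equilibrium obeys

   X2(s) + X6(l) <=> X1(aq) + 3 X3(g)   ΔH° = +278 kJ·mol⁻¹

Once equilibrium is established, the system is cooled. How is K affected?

K depends on temperature via the van 't Hoff relation. The forward reaction is endothermic, so lowering T decreases K.

decreases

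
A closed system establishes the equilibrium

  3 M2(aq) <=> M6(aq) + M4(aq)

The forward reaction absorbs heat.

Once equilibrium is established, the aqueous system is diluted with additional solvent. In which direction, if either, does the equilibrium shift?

Dilution lowers every aqueous concentration by the same factor. Δn_aq = 2 − 3 = -1, so the system shifts toward the side with more dissolved moles — to the left.

left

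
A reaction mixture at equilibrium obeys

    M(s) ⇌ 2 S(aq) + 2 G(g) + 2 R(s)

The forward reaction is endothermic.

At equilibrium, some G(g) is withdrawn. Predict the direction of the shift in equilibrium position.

Removing G (g), a product, drives the reaction to the right.

right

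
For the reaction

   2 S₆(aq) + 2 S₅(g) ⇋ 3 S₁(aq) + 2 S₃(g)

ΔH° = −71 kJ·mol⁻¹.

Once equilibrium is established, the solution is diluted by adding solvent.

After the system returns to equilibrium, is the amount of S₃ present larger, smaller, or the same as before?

increases

Dilution lowers every aqueous concentration by the same factor. Δn_aq = 3 − 2 = +1, so the system shifts toward the side with more dissolved moles — to the right.
The net shift is to the right. S₃ is a product, so its amount increases.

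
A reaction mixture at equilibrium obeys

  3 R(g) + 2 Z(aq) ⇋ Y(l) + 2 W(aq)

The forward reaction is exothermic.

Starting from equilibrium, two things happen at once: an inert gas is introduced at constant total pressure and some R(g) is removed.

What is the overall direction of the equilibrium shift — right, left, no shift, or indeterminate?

left

Adding inert gas at constant total pressure expands the volume and lowers every reacting partial pressure. With Δn_gas = 0 − 3 = -3, Q moves away from K toward the side with fewer gas moles, so the system shifts toward the side with more gas moles — to the left.
Removing R (g), a reactant, drives the reaction to the left.
All effects act in the same direction — net shift to the left.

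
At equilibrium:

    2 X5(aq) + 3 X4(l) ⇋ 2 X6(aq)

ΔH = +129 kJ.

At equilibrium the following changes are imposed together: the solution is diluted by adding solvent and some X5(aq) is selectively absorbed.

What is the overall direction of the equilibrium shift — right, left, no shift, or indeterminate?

left

Dilution scales every aqueous concentration by the same factor. Δn_aq = 2 − 2 = 0, so Q is unchanged — no shift.
Removing X5 (aq), a reactant, drives the reaction to the left.
Only the nonzero effect(s) matter; the net shift is to the left.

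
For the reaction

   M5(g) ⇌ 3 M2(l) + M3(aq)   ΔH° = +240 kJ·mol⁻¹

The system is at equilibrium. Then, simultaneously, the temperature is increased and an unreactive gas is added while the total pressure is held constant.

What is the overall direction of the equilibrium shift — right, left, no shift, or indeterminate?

cannot be determined

The forward reaction is endothermic. Raising T favours the endothermic direction — shift to the right.
Adding inert gas at constant total pressure expands the volume and lowers every reacting partial pressure. With Δn_gas = 0 − 1 = -1, Q moves away from K toward the side with fewer gas moles, so the system shifts toward the side with more gas moles — to the left.
The individual effects push in opposite directions; without quantitative information the net direction cannot be determined.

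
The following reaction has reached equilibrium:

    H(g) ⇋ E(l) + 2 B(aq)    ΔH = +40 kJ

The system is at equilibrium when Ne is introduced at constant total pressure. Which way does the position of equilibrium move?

Adding inert gas at constant total pressure expands the volume and lowers every reacting partial pressure. With Δn_gas = 0 − 1 = -1, Q moves away from K toward the side with fewer gas moles, so the system shifts toward the side with more gas moles — to the left.

left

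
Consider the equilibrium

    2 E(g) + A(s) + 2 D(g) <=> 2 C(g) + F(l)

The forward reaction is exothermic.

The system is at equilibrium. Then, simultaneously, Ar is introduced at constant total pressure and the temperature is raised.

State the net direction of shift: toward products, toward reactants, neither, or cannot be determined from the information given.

left

Adding inert gas at constant total pressure expands the volume and lowers every reacting partial pressure. With Δn_gas = 2 − 4 = -2, Q moves away from K toward the side with fewer gas moles, so the system shifts toward the side with more gas moles — to the left.
The forward reaction is exothermic. Raising T favours the endothermic direction — shift to the left.
All effects act in the same direction — net shift to the left.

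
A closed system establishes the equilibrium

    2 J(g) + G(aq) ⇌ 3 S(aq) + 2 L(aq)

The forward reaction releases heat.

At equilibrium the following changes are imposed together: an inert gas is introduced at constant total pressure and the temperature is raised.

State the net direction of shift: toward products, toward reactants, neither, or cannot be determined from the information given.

left

Adding inert gas at constant total pressure expands the volume and lowers every reacting partial pressure. With Δn_gas = 0 − 2 = -2, Q moves away from K toward the side with fewer gas moles, so the system shifts toward the side with more gas moles — to the left.
The forward reaction is exothermic. Raising T favours the endothermic direction — shift to the left.
All effects act in the same direction — net shift to the left.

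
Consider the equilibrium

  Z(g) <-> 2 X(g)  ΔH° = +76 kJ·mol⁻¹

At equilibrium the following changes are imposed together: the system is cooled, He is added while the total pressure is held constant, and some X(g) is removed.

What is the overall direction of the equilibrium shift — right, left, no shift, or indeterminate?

The forward reaction is endothermic. Lowering T favours the exothermic direction — shift to the left.
Adding inert gas at constant total pressure expands the volume and lowers every reacting partial pressure. With Δn_gas = 2 − 1 = +1, Q moves away from K toward the side with fewer gas moles, so the system shifts toward the side with more gas moles — to the right.
Removing X (g), a product, drives the reaction to the right.
The individual effects push in opposite directions; without quantitative information the net direction cannot be determined.

cannot be determined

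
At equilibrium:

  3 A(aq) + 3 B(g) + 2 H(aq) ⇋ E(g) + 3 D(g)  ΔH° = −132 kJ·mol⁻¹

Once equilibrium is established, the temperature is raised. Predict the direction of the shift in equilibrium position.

left

The forward reaction is exothermic. Raising T favours the endothermic direction — shift to the left.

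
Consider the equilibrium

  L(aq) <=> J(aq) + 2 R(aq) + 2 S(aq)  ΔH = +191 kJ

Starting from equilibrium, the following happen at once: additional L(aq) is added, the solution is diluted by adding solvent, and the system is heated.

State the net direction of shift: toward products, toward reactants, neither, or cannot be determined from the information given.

right

Adding L (aq), a reactant, drives the reaction to the right.
Dilution lowers every aqueous concentration by the same factor. Δn_aq = 5 − 1 = +4, so the system shifts toward the side with more dissolved moles — to the right.
The forward reaction is endothermic. Raising T favours the endothermic direction — shift to the right.
All effects act in the same direction — net shift to the right.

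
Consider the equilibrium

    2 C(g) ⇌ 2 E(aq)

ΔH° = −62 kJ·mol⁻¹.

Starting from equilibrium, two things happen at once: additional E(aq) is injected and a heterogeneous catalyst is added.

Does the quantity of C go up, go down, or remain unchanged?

increases

Adding E (aq), a product, drives the reaction to the left.
A catalyst speeds both forward and reverse rates equally; it changes neither Q nor K — no shift from this change.
The net shift is to the left. C is a reactant, so its amount increases.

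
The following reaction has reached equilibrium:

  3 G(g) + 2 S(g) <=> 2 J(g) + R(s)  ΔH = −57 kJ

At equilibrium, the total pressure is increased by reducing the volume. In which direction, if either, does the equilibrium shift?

Gas moles: reactants 5, products 2 (Δn_gas = -3). Compression shifts the system toward the side with fewer moles of gas — to the right.

right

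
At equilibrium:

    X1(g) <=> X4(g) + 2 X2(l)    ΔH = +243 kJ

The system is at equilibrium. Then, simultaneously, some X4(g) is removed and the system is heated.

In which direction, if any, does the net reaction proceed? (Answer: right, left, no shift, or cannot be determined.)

right

Removing X4 (g), a product, drives the reaction to the right.
The forward reaction is endothermic. Raising T favours the endothermic direction — shift to the right.
All effects act in the same direction — net shift to the right.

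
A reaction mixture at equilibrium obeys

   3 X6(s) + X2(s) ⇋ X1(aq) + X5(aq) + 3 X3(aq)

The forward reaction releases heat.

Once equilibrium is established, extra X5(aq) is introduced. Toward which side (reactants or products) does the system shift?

Adding X5 (aq), a product, drives the reaction to the left.

left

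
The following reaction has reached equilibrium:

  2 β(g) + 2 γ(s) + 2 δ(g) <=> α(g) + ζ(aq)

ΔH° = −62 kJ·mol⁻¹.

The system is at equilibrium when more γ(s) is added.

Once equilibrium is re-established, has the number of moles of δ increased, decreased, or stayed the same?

unchanged

γ is a pure solid; its activity is 1 regardless of amount, so Q is unaffected — no shift from this change.
No net shift occurs, so the amount of δ is unchanged.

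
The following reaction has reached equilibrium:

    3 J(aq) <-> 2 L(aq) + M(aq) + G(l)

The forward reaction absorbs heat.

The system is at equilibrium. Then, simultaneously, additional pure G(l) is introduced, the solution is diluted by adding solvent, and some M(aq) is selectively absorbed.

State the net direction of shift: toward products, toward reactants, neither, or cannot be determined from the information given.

right

G is a pure liquid; its activity is 1 regardless of amount, so Q is unaffected — no shift from this change.
Dilution scales every aqueous concentration by the same factor. Δn_aq = 3 − 3 = 0, so Q is unchanged — no shift.
Removing M (aq), a product, drives the reaction to the right.
Only the nonzero effect(s) matter; the net shift is to the right.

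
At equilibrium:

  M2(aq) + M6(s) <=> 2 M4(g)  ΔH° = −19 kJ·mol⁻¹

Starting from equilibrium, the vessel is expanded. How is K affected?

The equilibrium constant depends only on temperature. This perturbation may move the position of equilibrium, but since T is unchanged, K itself is unchanged.

unchanged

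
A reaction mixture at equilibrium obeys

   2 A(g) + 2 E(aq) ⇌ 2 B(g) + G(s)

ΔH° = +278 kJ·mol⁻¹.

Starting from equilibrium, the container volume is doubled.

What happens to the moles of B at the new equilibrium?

Gas moles: reactants 2, products 2. Δn_gas = 0, so a volume change leaves Q equal to K — no shift from this change.
No net shift occurs, so the amount of B is unchanged.

unchanged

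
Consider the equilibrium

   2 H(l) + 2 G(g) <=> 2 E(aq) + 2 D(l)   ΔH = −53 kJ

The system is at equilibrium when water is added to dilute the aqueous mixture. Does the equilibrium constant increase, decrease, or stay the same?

The equilibrium constant depends only on temperature. This perturbation may move the position of equilibrium, but since T is unchanged, K itself is unchanged.

unchanged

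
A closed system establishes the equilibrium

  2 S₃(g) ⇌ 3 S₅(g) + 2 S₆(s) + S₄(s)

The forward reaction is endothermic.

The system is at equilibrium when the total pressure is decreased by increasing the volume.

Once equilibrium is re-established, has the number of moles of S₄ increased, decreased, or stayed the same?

Gas moles: reactants 2, products 3 (Δn_gas = +1). Expansion shifts the system toward the side with more moles of gas — to the right.
The net shift is to the right. S₄ is a product, so its amount increases.

increases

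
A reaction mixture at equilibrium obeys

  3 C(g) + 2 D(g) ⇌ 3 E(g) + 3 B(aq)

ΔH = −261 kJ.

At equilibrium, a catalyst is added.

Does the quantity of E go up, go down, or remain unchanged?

unchanged

A catalyst speeds both forward and reverse rates equally; it changes neither Q nor K — no shift from this change.
No net shift occurs, so the amount of E is unchanged.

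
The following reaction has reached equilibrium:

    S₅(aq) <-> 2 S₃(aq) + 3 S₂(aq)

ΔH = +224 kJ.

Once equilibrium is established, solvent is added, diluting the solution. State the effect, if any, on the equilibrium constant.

The equilibrium constant depends only on temperature. This perturbation may move the position of equilibrium, but since T is unchanged, K itself is unchanged.

unchanged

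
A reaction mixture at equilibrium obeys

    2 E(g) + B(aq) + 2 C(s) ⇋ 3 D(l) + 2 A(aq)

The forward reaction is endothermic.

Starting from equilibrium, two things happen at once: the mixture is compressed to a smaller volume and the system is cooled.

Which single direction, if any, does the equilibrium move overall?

cannot be determined

Gas moles: reactants 2, products 0 (Δn_gas = -2). Compression shifts the system toward the side with fewer moles of gas — to the right.
The forward reaction is endothermic. Lowering T favours the exothermic direction — shift to the left.
The individual effects push in opposite directions; without quantitative information the net direction cannot be determined.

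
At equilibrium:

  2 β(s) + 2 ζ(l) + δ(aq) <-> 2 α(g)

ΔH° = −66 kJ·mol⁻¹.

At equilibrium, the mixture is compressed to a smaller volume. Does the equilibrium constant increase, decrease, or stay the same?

The equilibrium constant depends only on temperature. This perturbation may move the position of equilibrium, but since T is unchanged, K itself is unchanged.

unchanged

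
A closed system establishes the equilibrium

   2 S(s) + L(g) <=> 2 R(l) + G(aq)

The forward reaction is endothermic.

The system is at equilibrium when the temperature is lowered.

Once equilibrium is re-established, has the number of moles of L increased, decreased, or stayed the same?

increases

The forward reaction is endothermic. Lowering T favours the exothermic direction — shift to the left.
The net shift is to the left. L is a reactant, so its amount increases.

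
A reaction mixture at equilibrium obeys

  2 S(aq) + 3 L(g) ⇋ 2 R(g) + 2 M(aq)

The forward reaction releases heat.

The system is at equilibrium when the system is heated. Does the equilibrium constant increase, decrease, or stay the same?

decreases

K depends on temperature via the van 't Hoff relation. The forward reaction is exothermic, so raising T decreases K.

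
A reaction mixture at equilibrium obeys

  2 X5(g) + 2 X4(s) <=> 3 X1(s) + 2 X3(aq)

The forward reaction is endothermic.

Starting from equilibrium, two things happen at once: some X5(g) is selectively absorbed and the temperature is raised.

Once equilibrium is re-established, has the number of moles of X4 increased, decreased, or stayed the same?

Removing X5 (g), a reactant, drives the reaction to the left.
The forward reaction is endothermic. Raising T favours the endothermic direction — shift to the right.
The two effects oppose each other, so the net shift — and hence the change in X4 — cannot be determined from the given information.

cannot be determined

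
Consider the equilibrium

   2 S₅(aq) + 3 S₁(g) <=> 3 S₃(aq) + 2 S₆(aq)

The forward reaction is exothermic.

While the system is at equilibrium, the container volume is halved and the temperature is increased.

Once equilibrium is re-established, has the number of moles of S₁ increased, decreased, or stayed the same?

Gas moles: reactants 3, products 0 (Δn_gas = -3). Compression shifts the system toward the side with fewer moles of gas — to the right.
The forward reaction is exothermic. Raising T favours the endothermic direction — shift to the left.
The two effects oppose each other, so the net shift — and hence the change in S₁ — cannot be determined from the given information.

cannot be determined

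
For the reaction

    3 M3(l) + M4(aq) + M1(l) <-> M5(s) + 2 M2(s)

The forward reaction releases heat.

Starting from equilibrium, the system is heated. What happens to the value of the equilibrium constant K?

decreases

K depends on temperature via the van 't Hoff relation. The forward reaction is exothermic, so raising T decreases K.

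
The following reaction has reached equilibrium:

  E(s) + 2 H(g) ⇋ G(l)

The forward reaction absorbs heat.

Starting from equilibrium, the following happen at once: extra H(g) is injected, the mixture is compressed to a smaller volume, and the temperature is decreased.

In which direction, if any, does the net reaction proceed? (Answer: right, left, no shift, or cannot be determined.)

cannot be determined

Adding H (g), a reactant, drives the reaction to the right.
Gas moles: reactants 2, products 0 (Δn_gas = -2). Compression shifts the system toward the side with fewer moles of gas — to the right.
The forward reaction is endothermic. Lowering T favours the exothermic direction — shift to the left.
The individual effects push in opposite directions; without quantitative information the net direction cannot be determined.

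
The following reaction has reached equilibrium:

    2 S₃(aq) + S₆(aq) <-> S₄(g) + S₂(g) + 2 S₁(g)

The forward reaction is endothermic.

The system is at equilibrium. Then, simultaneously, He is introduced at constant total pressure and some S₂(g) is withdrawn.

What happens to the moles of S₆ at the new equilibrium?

Adding inert gas at constant total pressure expands the volume and lowers every reacting partial pressure. With Δn_gas = 4 − 0 = +4, Q moves away from K toward the side with fewer gas moles, so the system shifts toward the side with more gas moles — to the right.
Removing S₂ (g), a product, drives the reaction to the right.
The net shift is to the right. S₆ is a reactant, so its amount decreases.

decreases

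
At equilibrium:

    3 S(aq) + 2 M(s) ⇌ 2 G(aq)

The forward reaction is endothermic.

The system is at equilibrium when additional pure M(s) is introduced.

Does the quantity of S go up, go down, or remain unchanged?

M is a pure solid; its activity is 1 regardless of amount, so Q is unaffected — no shift from this change.
No net shift occurs, so the amount of S is unchanged.

unchanged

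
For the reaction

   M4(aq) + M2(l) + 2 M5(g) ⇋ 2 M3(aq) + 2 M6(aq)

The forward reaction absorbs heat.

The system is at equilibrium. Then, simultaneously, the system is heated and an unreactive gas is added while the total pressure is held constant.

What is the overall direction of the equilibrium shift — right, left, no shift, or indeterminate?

cannot be determined

The forward reaction is endothermic. Raising T favours the endothermic direction — shift to the right.
Adding inert gas at constant total pressure expands the volume and lowers every reacting partial pressure. With Δn_gas = 0 − 2 = -2, Q moves away from K toward the side with fewer gas moles, so the system shifts toward the side with more gas moles — to the left.
The individual effects push in opposite directions; without quantitative information the net direction cannot be determined.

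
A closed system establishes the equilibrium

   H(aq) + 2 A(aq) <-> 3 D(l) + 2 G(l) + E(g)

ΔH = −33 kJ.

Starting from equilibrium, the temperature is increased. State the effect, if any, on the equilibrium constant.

K depends on temperature via the van 't Hoff relation. The forward reaction is exothermic, so raising T decreases K.

decreases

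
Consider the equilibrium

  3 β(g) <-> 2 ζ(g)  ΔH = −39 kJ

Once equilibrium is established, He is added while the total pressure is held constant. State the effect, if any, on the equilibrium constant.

The equilibrium constant depends only on temperature. This perturbation may move the position of equilibrium, but since T is unchanged, K itself is unchanged.

unchanged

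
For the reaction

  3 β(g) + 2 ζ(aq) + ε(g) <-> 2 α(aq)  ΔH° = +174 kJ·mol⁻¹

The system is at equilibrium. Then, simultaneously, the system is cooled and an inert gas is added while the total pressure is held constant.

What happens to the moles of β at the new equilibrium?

The forward reaction is endothermic. Lowering T favours the exothermic direction — shift to the left.
Adding inert gas at constant total pressure expands the volume and lowers every reacting partial pressure. With Δn_gas = 0 − 4 = -4, Q moves away from K toward the side with fewer gas moles, so the system shifts toward the side with more gas moles — to the left.
The net shift is to the left. β is a reactant, so its amount increases.

increases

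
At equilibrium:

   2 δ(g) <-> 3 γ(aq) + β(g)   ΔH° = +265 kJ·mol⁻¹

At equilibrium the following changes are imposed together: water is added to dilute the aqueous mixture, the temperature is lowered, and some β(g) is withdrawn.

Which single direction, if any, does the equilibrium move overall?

Dilution lowers every aqueous concentration by the same factor. Δn_aq = 3 − 0 = +3, so the system shifts toward the side with more dissolved moles — to the right.
The forward reaction is endothermic. Lowering T favours the exothermic direction — shift to the left.
Removing β (g), a product, drives the reaction to the right.
The individual effects push in opposite directions; without quantitative information the net direction cannot be determined.

cannot be determined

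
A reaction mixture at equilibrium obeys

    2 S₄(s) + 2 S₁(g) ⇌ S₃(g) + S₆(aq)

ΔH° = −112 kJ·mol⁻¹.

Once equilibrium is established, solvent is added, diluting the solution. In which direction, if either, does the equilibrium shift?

right

Dilution lowers every aqueous concentration by the same factor. Δn_aq = 1 − 0 = +1, so the system shifts toward the side with more dissolved moles — to the right.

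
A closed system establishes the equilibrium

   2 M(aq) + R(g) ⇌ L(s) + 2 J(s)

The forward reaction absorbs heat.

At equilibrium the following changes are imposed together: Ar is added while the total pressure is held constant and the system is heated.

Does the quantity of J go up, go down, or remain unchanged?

Adding inert gas at constant total pressure expands the volume and lowers every reacting partial pressure. With Δn_gas = 0 − 1 = -1, Q moves away from K toward the side with fewer gas moles, so the system shifts toward the side with more gas moles — to the left.
The forward reaction is endothermic. Raising T favours the endothermic direction — shift to the right.
The two effects oppose each other, so the net shift — and hence the change in J — cannot be determined from the given information.

cannot be determined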